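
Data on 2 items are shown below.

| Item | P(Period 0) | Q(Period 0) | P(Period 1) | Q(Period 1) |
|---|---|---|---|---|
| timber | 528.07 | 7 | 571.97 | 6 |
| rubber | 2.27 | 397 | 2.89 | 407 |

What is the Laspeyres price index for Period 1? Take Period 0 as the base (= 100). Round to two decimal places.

112.04

Laspeyres price index uses base-period quantities as weights.
ΣP(Period 1)·Q(Period 0) = 571.97×7 + 2.89×397 = 4003.79 + 1147.33 = 5151.12
ΣP(Period 0)·Q(Period 0) = 528.07×7 + 2.27×397 = 3696.49 + 901.19 = 4597.68
Index = 5151.12 / 4597.68 × 100 = 112.0374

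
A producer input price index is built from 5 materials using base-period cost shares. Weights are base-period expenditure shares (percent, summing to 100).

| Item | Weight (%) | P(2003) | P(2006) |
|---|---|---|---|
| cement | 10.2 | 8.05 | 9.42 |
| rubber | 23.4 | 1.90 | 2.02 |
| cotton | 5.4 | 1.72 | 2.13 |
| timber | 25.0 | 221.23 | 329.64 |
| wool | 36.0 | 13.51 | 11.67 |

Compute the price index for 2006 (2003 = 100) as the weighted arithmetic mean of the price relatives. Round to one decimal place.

111.8

cement: 10.2 × (9.42/8.05) = 10.2 × 1.170186 = 11.9359
rubber: 23.4 × (2.02/1.90) = 23.4 × 1.063158 = 24.8779
cotton: 5.4 × (2.13/1.72) = 5.4 × 1.238372 = 6.6872
timber: 25.0 × (329.64/221.23) = 25.0 × 1.490033 = 37.2508
wool: 36.0 × (11.67/13.51) = 36.0 × 0.863805 = 31.0970
Index = Σ wᵢ·(p₁ᵢ/p₀ᵢ) = 11.9359 + 24.8779 + 6.6872 + 37.2508 + 31.0970 = 111.8488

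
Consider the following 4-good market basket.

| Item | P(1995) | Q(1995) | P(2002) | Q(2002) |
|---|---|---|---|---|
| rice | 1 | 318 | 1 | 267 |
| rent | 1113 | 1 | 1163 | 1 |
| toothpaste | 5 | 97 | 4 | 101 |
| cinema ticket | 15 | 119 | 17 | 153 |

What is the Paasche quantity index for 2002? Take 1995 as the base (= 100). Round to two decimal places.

113.95

Paasche quantity index uses current-period prices as weights.
ΣP(2002)·Q(2002) = 1×267 + 1163×1 + 4×101 + 17×153 = 267 + 1163 + 404 + 2601 = 4435
ΣP(2002)·Q(1995) = 1×318 + 1163×1 + 4×97 + 17×119 = 318 + 1163 + 388 + 2023 = 3892
Index = 4435 / 3892 × 100 = 113.9517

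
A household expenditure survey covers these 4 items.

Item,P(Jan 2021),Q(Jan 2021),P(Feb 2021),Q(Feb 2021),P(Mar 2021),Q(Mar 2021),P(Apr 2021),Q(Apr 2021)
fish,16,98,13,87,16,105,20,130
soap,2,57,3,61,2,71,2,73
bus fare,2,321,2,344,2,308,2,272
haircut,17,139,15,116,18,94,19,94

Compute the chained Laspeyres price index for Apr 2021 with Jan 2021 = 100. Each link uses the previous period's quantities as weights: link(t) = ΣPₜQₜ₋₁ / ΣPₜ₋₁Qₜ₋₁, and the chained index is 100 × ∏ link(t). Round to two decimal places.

114.75

Link Jan 2021→Feb 2021:
ΣP(Feb 2021)Q(Jan 2021) = 13×98 + 3×57 + 2×321 + 15×139 = 1274 + 171 + 642 + 2085 = 4172
ΣP(Jan 2021)Q(Jan 2021) = 16×98 + 2×57 + 2×321 + 17×139 = 1568 + 114 + 642 + 2363 = 4687
link = 4172/4687 = 0.890122
Link Feb 2021→Mar 2021:
ΣP(Mar 2021)Q(Feb 2021) = 16×87 + 2×61 + 2×344 + 18×116 = 1392 + 122 + 688 + 2088 = 4290
ΣP(Feb 2021)Q(Feb 2021) = 13×87 + 3×61 + 2×344 + 15×116 = 1131 + 183 + 688 + 1740 = 3742
link = 4290/3742 = 1.146446
Link Mar 2021→Apr 2021:
ΣP(Apr 2021)Q(Mar 2021) = 20×105 + 2×71 + 2×308 + 19×94 = 2100 + 142 + 616 + 1786 = 4644
ΣP(Mar 2021)Q(Mar 2021) = 16×105 + 2×71 + 2×308 + 18×94 = 1680 + 142 + 616 + 1692 = 4130
link = 4644/4130 = 1.124455
Chained index = 100 × 0.890122 × 1.146446 × 1.124455 = 114.7480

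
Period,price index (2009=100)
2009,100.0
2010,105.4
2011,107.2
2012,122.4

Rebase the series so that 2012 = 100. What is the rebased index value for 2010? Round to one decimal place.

86.1

Rebased(2010) = 105.4 / 122.4 × 100 = 86.1111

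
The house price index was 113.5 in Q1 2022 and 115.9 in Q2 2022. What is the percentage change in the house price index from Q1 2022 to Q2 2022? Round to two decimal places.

Change = (115.9 − 113.5) / 113.5 × 100
       = 2.4 / 113.5 × 100 = 2.1145%

2.11%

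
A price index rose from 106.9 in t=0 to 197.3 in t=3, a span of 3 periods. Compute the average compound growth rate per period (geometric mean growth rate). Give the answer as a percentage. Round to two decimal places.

Growth factor = (197.3/106.9)^(1/3) = (1.845650)^(1/3) = 1.226638
Growth rate = 1.226638 − 1 = 0.226638 = 22.6638%

22.66%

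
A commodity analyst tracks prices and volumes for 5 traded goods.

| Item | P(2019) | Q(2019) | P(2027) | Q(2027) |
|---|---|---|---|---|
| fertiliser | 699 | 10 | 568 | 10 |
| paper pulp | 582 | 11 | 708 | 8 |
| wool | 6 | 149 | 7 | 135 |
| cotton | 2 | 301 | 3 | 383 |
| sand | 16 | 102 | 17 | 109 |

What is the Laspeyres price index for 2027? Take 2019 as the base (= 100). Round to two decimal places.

103.80

Laspeyres price index uses base-period quantities as weights.
ΣP(2027)·Q(2019) = 568×10 + 708×11 + 7×149 + 3×301 + 17×102 = 5680 + 7788 + 1043 + 903 + 1734 = 17148
ΣP(2019)·Q(2019) = 699×10 + 582×11 + 6×149 + 2×301 + 16×102 = 6990 + 6402 + 894 + 602 + 1632 = 16520
Index = 17148 / 16520 × 100 = 103.8015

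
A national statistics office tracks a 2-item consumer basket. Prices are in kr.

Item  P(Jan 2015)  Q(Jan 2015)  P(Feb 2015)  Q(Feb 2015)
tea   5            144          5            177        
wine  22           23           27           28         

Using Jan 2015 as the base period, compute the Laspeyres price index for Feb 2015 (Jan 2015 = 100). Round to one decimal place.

109.4

Laspeyres price index uses base-period quantities as weights.
ΣP(Feb 2015)·Q(Jan 2015) = 5×144 + 27×23 = 720 + 621 = 1341
ΣP(Jan 2015)·Q(Jan 2015) = 5×144 + 22×23 = 720 + 506 = 1226
Index = 1341 / 1226 × 100 = 109.3801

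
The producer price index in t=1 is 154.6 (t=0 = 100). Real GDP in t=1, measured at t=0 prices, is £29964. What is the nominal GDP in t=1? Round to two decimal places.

Nominal = Real × (Index/100) = 29964 × (154.6/100)
        = 29964 × 1.546 = 46324.3440

46324.34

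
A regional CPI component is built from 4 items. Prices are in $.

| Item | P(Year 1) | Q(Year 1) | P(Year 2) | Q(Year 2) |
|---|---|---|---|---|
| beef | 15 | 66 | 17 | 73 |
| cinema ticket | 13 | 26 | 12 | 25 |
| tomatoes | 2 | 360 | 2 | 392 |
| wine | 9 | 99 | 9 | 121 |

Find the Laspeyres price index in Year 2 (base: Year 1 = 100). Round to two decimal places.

Laspeyres price index uses base-period quantities as weights.
ΣP(Year 2)·Q(Year 1) = 17×66 + 12×26 + 2×360 + 9×99 = 1122 + 312 + 720 + 891 = 3045
ΣP(Year 1)·Q(Year 1) = 15×66 + 13×26 + 2×360 + 9×99 = 990 + 338 + 720 + 891 = 2939
Index = 3045 / 2939 × 100 = 103.6067

103.61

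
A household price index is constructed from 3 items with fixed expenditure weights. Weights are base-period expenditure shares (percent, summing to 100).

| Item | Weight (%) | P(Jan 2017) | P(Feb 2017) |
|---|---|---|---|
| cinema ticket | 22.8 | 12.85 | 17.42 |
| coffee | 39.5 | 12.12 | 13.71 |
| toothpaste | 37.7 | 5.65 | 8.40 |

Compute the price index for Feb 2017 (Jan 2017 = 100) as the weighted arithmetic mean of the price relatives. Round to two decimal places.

cinema ticket: 22.8 × (17.42/12.85) = 22.8 × 1.355642 = 30.9086
coffee: 39.5 × (13.71/12.12) = 39.5 × 1.131188 = 44.6819
toothpaste: 37.7 × (8.40/5.65) = 37.7 × 1.486726 = 56.0496
Index = Σ wᵢ·(p₁ᵢ/p₀ᵢ) = 30.9086 + 44.6819 + 56.0496 = 131.6401

131.64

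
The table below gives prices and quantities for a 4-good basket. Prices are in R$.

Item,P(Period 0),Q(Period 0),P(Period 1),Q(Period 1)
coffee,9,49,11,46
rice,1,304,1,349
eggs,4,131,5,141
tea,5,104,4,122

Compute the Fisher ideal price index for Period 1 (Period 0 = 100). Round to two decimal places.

106.36

Laspeyres component (base-period weights):
ΣP(Period 1)Q(Period 0) = 11×49 + 1×304 + 5×131 + 4×104 = 539 + 304 + 655 + 416 = 1914
ΣP(Period 0)Q(Period 0) = 9×49 + 1×304 + 4×131 + 5×104 = 441 + 304 + 524 + 520 = 1789
L = 1914 / 1789 × 100 = 106.9871
Paasche component (current-period weights):
ΣP(Period 1)Q(Period 1) = 11×46 + 1×349 + 5×141 + 4×122 = 506 + 349 + 705 + 488 = 2048
ΣP(Period 0)Q(Period 1) = 9×46 + 1×349 + 4×141 + 5×122 = 414 + 349 + 564 + 610 = 1937
P = 2048 / 1937 × 100 = 105.7305
Fisher = √(L × P) = √(106.9871 × 105.7305) = 106.3570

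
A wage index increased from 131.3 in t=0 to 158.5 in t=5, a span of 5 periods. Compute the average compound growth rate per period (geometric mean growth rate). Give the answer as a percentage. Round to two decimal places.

Growth factor = (158.5/131.3)^(1/5) = (1.207159)^(1/5) = 1.038372
Growth rate = 1.038372 − 1 = 0.038372 = 3.8372%

3.84%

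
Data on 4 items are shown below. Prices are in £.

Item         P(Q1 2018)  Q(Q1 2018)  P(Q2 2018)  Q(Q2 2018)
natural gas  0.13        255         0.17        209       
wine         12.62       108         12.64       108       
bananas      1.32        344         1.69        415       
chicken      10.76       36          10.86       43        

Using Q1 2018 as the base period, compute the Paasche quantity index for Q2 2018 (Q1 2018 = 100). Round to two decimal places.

107.90

Paasche quantity index uses current-period prices as weights.
ΣP(Q2 2018)·Q(Q2 2018) = 0.17×209 + 12.64×108 + 1.69×415 + 10.86×43 = 35.53 + 1365.12 + 701.35 + 466.98 = 2568.98
ΣP(Q2 2018)·Q(Q1 2018) = 0.17×255 + 12.64×108 + 1.69×344 + 10.86×36 = 43.35 + 1365.12 + 581.36 + 390.96 = 2380.79
Index = 2568.98 / 2380.79 × 100 = 107.9045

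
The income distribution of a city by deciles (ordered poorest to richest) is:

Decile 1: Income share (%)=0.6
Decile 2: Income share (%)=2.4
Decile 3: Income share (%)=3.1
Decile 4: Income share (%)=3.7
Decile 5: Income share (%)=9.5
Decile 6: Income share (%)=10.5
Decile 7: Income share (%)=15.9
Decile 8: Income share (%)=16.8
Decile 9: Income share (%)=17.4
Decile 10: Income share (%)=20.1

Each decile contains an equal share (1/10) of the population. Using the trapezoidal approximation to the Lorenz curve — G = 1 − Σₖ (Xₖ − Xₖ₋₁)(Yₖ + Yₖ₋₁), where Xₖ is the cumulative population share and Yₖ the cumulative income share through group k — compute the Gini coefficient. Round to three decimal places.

Cumulative income shares Yₖ: 0.0060, 0.0300, 0.0610, 0.0980, 0.1930, 0.2980, 0.4570, 0.6250, 0.7990, 1.0000
Σ (Xₖ−Xₖ₋₁)(Yₖ+Yₖ₋₁) = (1/10)(0.0060+0.0000) + (1/10)(0.0300+0.0060) + (1/10)(0.0610+0.0300) + (1/10)(0.0980+0.0610) + (1/10)(0.1930+0.0980) + (1/10)(0.2980+0.1930) + (1/10)(0.4570+0.2980) + (1/10)(0.6250+0.4570) + (1/10)(0.7990+0.6250) + (1/10)(1.0000+0.7990)
  = 0.0006 + 0.0036 + 0.0091 + 0.0159 + 0.0291 + 0.0491 + 0.0755 + 0.1082 + 0.1424 + 0.1799 = 0.6134
G = 1 − 0.6134 = 0.3866

0.387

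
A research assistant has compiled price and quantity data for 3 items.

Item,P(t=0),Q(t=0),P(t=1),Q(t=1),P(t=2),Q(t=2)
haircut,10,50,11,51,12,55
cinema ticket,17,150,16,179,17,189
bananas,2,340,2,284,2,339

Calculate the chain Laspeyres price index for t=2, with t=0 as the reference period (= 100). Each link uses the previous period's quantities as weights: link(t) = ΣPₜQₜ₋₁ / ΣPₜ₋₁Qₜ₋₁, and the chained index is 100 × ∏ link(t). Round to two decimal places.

102.92

Link t=0→t=1:
ΣP(t=1)Q(t=0) = 11×50 + 16×150 + 2×340 = 550 + 2400 + 680 = 3630
ΣP(t=0)Q(t=0) = 10×50 + 17×150 + 2×340 = 500 + 2550 + 680 = 3730
link = 3630/3730 = 0.973190
Link t=1→t=2:
ΣP(t=2)Q(t=1) = 12×51 + 17×179 + 2×284 = 612 + 3043 + 568 = 4223
ΣP(t=1)Q(t=1) = 11×51 + 16×179 + 2×284 = 561 + 2864 + 568 = 3993
link = 4223/3993 = 1.057601
Chained index = 100 × 0.973190 × 1.057601 = 102.9247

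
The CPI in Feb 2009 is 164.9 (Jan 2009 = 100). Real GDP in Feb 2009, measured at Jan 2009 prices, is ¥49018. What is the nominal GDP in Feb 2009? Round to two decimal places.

Nominal = Real × (Index/100) = 49018 × (164.9/100)
        = 49018 × 1.649 = 80830.6820

80830.68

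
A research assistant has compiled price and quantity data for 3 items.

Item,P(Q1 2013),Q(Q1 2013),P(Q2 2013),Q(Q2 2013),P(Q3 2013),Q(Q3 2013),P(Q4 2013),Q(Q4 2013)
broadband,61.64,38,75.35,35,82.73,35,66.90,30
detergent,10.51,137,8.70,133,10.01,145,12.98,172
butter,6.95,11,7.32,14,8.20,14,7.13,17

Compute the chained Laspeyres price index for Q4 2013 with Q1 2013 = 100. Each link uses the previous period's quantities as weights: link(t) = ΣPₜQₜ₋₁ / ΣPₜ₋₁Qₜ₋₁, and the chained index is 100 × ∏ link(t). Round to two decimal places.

Link Q1 2013→Q2 2013:
ΣP(Q2 2013)Q(Q1 2013) = 75.35×38 + 8.70×137 + 7.32×11 = 2863.3 + 1191.9 + 80.52 = 4135.72
ΣP(Q1 2013)Q(Q1 2013) = 61.64×38 + 10.51×137 + 6.95×11 = 2342.32 + 1439.87 + 76.45 = 3858.64
link = 4135.72/3858.64 = 1.071808
Link Q2 2013→Q3 2013:
ΣP(Q3 2013)Q(Q2 2013) = 82.73×35 + 10.01×133 + 8.20×14 = 2895.55 + 1331.33 + 114.8 = 4341.68
ΣP(Q2 2013)Q(Q2 2013) = 75.35×35 + 8.70×133 + 7.32×14 = 2637.25 + 1157.1 + 102.48 = 3896.83
link = 4341.68/3896.83 = 1.114157
Link Q3 2013→Q4 2013:
ΣP(Q4 2013)Q(Q3 2013) = 66.90×35 + 12.98×145 + 7.13×14 = 2341.5 + 1882.1 + 99.82 = 4323.42
ΣP(Q3 2013)Q(Q3 2013) = 82.73×35 + 10.01×145 + 8.20×14 = 2895.55 + 1451.45 + 114.8 = 4461.8
link = 4323.42/4461.8 = 0.968986
Chained index = 100 × 1.071808 × 1.114157 × 0.968986 = 115.7126

115.71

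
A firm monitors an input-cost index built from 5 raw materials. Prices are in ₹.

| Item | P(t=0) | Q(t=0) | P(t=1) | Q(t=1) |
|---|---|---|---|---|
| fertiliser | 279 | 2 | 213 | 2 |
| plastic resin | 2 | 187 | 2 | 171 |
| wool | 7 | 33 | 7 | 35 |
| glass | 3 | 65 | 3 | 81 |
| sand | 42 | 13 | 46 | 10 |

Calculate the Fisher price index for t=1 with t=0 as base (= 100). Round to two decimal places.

95.35

Laspeyres component (base-period weights):
ΣP(t=1)Q(t=0) = 213×2 + 2×187 + 7×33 + 3×65 + 46×13 = 426 + 374 + 231 + 195 + 598 = 1824
ΣP(t=0)Q(t=0) = 279×2 + 2×187 + 7×33 + 3×65 + 42×13 = 558 + 374 + 231 + 195 + 546 = 1904
L = 1824 / 1904 × 100 = 95.7983
Paasche component (current-period weights):
ΣP(t=1)Q(t=1) = 213×2 + 2×171 + 7×35 + 3×81 + 46×10 = 426 + 342 + 245 + 243 + 460 = 1716
ΣP(t=0)Q(t=1) = 279×2 + 2×171 + 7×35 + 3×81 + 42×10 = 558 + 342 + 245 + 243 + 420 = 1808
P = 1716 / 1808 × 100 = 94.9115
Fisher = √(L × P) = √(95.7983 × 94.9115) = 95.3539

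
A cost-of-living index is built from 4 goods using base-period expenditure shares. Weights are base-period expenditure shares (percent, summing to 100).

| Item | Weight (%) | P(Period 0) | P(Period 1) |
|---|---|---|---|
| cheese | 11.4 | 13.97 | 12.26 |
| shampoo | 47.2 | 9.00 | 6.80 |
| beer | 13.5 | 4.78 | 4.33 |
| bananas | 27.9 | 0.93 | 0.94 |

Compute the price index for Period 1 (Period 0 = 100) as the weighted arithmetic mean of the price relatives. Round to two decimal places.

cheese: 11.4 × (12.26/13.97) = 11.4 × 0.877595 = 10.0046
shampoo: 47.2 × (6.80/9.00) = 47.2 × 0.755556 = 35.6622
beer: 13.5 × (4.33/4.78) = 13.5 × 0.905858 = 12.2291
bananas: 27.9 × (0.94/0.93) = 27.9 × 1.010753 = 28.2000
Index = Σ wᵢ·(p₁ᵢ/p₀ᵢ) = 10.0046 + 35.6622 + 12.2291 + 28.2000 = 86.0959

86.10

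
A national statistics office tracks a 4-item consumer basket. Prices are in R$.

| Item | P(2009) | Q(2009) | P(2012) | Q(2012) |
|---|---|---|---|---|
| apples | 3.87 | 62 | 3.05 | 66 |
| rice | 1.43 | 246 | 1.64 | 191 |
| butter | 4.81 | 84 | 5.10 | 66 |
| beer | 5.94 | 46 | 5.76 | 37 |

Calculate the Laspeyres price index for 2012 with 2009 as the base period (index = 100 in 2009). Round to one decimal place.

Laspeyres price index uses base-period quantities as weights.
ΣP(2012)·Q(2009) = 3.05×62 + 1.64×246 + 5.10×84 + 5.76×46 = 189.1 + 403.44 + 428.4 + 264.96 = 1285.9
ΣP(2009)·Q(2009) = 3.87×62 + 1.43×246 + 4.81×84 + 5.94×46 = 239.94 + 351.78 + 404.04 + 273.24 = 1269
Index = 1285.9 / 1269 × 100 = 101.3318

101.3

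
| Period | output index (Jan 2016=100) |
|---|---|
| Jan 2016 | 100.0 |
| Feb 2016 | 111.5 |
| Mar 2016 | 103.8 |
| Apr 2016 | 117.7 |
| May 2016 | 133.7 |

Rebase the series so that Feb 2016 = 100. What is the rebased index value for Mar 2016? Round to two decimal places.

93.09

Rebased(Mar 2016) = 103.8 / 111.5 × 100 = 93.0942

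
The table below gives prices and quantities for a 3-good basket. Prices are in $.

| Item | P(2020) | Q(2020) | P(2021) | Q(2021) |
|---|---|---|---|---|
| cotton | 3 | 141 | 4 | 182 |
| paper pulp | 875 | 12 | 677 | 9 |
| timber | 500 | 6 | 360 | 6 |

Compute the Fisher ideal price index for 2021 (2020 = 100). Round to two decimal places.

Laspeyres component (base-period weights):
ΣP(2021)Q(2020) = 4×141 + 677×12 + 360×6 = 564 + 8124 + 2160 = 10848
ΣP(2020)Q(2020) = 3×141 + 875×12 + 500×6 = 423 + 10500 + 3000 = 13923
L = 10848 / 13923 × 100 = 77.9142
Paasche component (current-period weights):
ΣP(2021)Q(2021) = 4×182 + 677×9 + 360×6 = 728 + 6093 + 2160 = 8981
ΣP(2020)Q(2021) = 3×182 + 875×9 + 500×6 = 546 + 7875 + 3000 = 11421
P = 8981 / 11421 × 100 = 78.6358
Fisher = √(L × P) = √(77.9142 × 78.6358) = 78.2742

78.27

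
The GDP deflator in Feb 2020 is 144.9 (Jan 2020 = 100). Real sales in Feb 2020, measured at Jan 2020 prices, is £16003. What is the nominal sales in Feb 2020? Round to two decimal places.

Nominal = Real × (Index/100) = 16003 × (144.9/100)
        = 16003 × 1.449 = 23188.3470

23188.35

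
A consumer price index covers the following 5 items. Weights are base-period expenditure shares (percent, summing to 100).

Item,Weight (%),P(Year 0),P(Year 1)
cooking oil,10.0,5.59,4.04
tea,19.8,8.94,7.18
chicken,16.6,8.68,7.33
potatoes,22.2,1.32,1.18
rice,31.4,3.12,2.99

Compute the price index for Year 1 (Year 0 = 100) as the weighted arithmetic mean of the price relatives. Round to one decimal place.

87.1

cooking oil: 10.0 × (4.04/5.59) = 10.0 × 0.722719 = 7.2272
tea: 19.8 × (7.18/8.94) = 19.8 × 0.803132 = 15.9020
chicken: 16.6 × (7.33/8.68) = 16.6 × 0.844470 = 14.0182
potatoes: 22.2 × (1.18/1.32) = 22.2 × 0.893939 = 19.8455
rice: 31.4 × (2.99/3.12) = 31.4 × 0.958333 = 30.0917
Index = Σ wᵢ·(p₁ᵢ/p₀ᵢ) = 7.2272 + 15.9020 + 14.0182 + 19.8455 + 30.0917 = 87.0845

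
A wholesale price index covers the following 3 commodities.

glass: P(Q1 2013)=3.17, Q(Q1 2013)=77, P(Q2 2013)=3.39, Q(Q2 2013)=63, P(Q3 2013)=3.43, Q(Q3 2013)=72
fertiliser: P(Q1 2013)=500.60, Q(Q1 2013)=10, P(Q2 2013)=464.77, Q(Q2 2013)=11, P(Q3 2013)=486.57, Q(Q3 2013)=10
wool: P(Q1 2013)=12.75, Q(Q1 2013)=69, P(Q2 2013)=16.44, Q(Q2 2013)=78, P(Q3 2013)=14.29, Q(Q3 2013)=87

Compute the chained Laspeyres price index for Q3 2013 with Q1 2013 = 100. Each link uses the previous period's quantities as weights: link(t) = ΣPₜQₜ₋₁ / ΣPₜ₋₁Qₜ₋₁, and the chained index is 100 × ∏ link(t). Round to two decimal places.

Link Q1 2013→Q2 2013:
ΣP(Q2 2013)Q(Q1 2013) = 3.39×77 + 464.77×10 + 16.44×69 = 261.03 + 4647.7 + 1134.36 = 6043.09
ΣP(Q1 2013)Q(Q1 2013) = 3.17×77 + 500.60×10 + 12.75×69 = 244.09 + 5006 + 879.75 = 6129.84
link = 6043.09/6129.84 = 0.985848
Link Q2 2013→Q3 2013:
ΣP(Q3 2013)Q(Q2 2013) = 3.43×63 + 486.57×11 + 14.29×78 = 216.09 + 5352.27 + 1114.62 = 6682.98
ΣP(Q2 2013)Q(Q2 2013) = 3.39×63 + 464.77×11 + 16.44×78 = 213.57 + 5112.47 + 1282.32 = 6608.36
link = 6682.98/6608.36 = 1.011292
Chained index = 100 × 0.985848 × 1.011292 = 99.6980

99.70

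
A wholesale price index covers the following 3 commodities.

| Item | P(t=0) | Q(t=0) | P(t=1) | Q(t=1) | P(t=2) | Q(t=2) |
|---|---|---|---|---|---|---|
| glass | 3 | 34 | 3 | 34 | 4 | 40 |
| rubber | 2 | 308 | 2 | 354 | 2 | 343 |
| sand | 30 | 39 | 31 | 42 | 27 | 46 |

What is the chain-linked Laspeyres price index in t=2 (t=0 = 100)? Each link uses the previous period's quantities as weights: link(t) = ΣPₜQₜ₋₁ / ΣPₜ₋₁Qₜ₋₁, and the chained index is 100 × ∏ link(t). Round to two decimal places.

Link t=0→t=1:
ΣP(t=1)Q(t=0) = 3×34 + 2×308 + 31×39 = 102 + 616 + 1209 = 1927
ΣP(t=0)Q(t=0) = 3×34 + 2×308 + 30×39 = 102 + 616 + 1170 = 1888
link = 1927/1888 = 1.020657
Link t=1→t=2:
ΣP(t=2)Q(t=1) = 4×34 + 2×354 + 27×42 = 136 + 708 + 1134 = 1978
ΣP(t=1)Q(t=1) = 3×34 + 2×354 + 31×42 = 102 + 708 + 1302 = 2112
link = 1978/2112 = 0.936553
Chained index = 100 × 1.020657 × 0.936553 = 95.5899

95.59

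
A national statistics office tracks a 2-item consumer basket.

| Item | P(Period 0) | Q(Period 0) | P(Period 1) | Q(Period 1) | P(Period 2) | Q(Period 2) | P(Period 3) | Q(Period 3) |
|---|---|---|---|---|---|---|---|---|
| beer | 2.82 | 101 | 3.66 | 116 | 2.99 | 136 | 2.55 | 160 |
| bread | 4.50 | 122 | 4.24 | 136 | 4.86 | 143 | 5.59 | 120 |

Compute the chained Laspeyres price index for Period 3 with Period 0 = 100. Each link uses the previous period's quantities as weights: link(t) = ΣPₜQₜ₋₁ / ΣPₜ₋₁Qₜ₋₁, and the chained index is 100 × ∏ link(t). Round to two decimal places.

Link Period 0→Period 1:
ΣP(Period 1)Q(Period 0) = 3.66×101 + 4.24×122 = 369.66 + 517.28 = 886.94
ΣP(Period 0)Q(Period 0) = 2.82×101 + 4.50×122 = 284.82 + 549 = 833.82
link = 886.94/833.82 = 1.063707
Link Period 1→Period 2:
ΣP(Period 2)Q(Period 1) = 2.99×116 + 4.86×136 = 346.84 + 660.96 = 1007.8
ΣP(Period 1)Q(Period 1) = 3.66×116 + 4.24×136 = 424.56 + 576.64 = 1001.2
link = 1007.8/1001.2 = 1.006592
Link Period 2→Period 3:
ΣP(Period 3)Q(Period 2) = 2.55×136 + 5.59×143 = 346.8 + 799.37 = 1146.17
ΣP(Period 2)Q(Period 2) = 2.99×136 + 4.86×143 = 406.64 + 694.98 = 1101.62
link = 1146.17/1101.62 = 1.040440
Chained index = 100 × 1.063707 × 1.006592 × 1.040440 = 111.4019

111.40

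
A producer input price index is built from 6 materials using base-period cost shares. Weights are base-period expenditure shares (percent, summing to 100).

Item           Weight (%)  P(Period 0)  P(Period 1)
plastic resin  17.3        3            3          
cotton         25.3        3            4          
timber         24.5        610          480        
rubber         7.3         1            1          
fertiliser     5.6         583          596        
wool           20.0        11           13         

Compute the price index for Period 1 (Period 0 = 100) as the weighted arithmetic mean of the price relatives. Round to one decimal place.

plastic resin: 17.3 × (3/3) = 17.3 × 1.000000 = 17.3000
cotton: 25.3 × (4/3) = 25.3 × 1.333333 = 33.7333
timber: 24.5 × (480/610) = 24.5 × 0.786885 = 19.2787
rubber: 7.3 × (1/1) = 7.3 × 1.000000 = 7.3000
fertiliser: 5.6 × (596/583) = 5.6 × 1.022298 = 5.7249
wool: 20.0 × (13/11) = 20.0 × 1.181818 = 23.6364
Index = Σ wᵢ·(p₁ᵢ/p₀ᵢ) = 17.3000 + 33.7333 + 19.2787 + 7.3000 + 5.7249 + 23.6364 = 106.9733

107.0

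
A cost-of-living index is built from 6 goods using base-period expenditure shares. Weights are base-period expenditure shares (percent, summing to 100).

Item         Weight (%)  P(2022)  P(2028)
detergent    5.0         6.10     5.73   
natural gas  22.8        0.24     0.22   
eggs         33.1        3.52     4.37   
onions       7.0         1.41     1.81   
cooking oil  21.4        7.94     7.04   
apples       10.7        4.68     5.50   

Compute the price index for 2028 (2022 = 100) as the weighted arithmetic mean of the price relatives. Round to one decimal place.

107.2

detergent: 5.0 × (5.73/6.10) = 5.0 × 0.939344 = 4.6967
natural gas: 22.8 × (0.22/0.24) = 22.8 × 0.916667 = 20.9000
eggs: 33.1 × (4.37/3.52) = 33.1 × 1.241477 = 41.0929
onions: 7.0 × (1.81/1.41) = 7.0 × 1.283688 = 8.9858
cooking oil: 21.4 × (7.04/7.94) = 21.4 × 0.886650 = 18.9743
apples: 10.7 × (5.50/4.68) = 10.7 × 1.175214 = 12.5748
Index = Σ wᵢ·(p₁ᵢ/p₀ᵢ) = 4.6967 + 20.9000 + 41.0929 + 8.9858 + 18.9743 + 12.5748 = 107.2245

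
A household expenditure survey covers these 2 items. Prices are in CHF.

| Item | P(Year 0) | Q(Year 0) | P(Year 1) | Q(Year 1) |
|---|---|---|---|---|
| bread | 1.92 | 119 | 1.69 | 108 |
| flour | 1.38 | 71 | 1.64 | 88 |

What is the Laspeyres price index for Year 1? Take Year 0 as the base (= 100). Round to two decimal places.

97.27

Laspeyres price index uses base-period quantities as weights.
ΣP(Year 1)·Q(Year 0) = 1.69×119 + 1.64×71 = 201.11 + 116.44 = 317.55
ΣP(Year 0)·Q(Year 0) = 1.92×119 + 1.38×71 = 228.48 + 97.98 = 326.46
Index = 317.55 / 326.46 × 100 = 97.2707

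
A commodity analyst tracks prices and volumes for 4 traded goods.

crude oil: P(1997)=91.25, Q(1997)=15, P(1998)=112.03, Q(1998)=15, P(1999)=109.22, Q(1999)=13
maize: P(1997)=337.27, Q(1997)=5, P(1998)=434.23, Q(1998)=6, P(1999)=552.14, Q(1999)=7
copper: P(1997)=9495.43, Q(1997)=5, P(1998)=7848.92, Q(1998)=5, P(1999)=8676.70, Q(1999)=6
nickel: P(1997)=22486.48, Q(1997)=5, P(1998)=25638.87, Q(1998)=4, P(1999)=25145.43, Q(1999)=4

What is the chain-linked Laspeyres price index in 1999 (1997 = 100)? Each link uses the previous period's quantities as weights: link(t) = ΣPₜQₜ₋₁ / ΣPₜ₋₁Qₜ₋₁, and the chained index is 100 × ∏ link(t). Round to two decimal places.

107.15

Link 1997→1998:
ΣP(1998)Q(1997) = 112.03×15 + 434.23×5 + 7848.92×5 + 25638.87×5 = 1680.45 + 2171.15 + 39244.6 + 128194.35 = 171290.55
ΣP(1997)Q(1997) = 91.25×15 + 337.27×5 + 9495.43×5 + 22486.48×5 = 1368.75 + 1686.35 + 47477.15 + 112432.4 = 162964.65
link = 171290.55/162964.65 = 1.051090
Link 1998→1999:
ΣP(1999)Q(1998) = 109.22×15 + 552.14×6 + 8676.70×5 + 25145.43×4 = 1638.3 + 3312.84 + 43383.5 + 100581.72 = 148916.36
ΣP(1998)Q(1998) = 112.03×15 + 434.23×6 + 7848.92×5 + 25638.87×4 = 1680.45 + 2605.38 + 39244.6 + 102555.48 = 146085.91
link = 148916.36/146085.91 = 1.019375
Chained index = 100 × 1.051090 × 1.019375 = 107.1455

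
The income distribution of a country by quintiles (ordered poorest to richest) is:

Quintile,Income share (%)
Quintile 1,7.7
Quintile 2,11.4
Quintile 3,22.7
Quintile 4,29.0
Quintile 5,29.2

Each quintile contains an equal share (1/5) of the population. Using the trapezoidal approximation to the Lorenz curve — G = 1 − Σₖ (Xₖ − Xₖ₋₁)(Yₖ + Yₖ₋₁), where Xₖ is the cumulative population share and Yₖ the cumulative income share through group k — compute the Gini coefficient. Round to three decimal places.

Cumulative income shares Yₖ: 0.0770, 0.1910, 0.4180, 0.7080, 1.0000
Σ (Xₖ−Xₖ₋₁)(Yₖ+Yₖ₋₁) = (1/5)(0.0770+0.0000) + (1/5)(0.1910+0.0770) + (1/5)(0.4180+0.1910) + (1/5)(0.7080+0.4180) + (1/5)(1.0000+0.7080)
  = 0.0154 + 0.0536 + 0.1218 + 0.2252 + 0.3416 = 0.7576
G = 1 − 0.7576 = 0.2424

0.242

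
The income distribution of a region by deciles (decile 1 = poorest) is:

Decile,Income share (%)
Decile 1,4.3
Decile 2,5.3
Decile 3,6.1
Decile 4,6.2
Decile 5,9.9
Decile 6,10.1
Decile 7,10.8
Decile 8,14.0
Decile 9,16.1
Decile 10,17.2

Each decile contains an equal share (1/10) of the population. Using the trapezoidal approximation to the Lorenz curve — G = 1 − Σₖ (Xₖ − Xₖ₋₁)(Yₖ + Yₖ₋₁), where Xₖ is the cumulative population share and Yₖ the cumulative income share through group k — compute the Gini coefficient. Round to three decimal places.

0.245

Cumulative income shares Yₖ: 0.0430, 0.0960, 0.1570, 0.2190, 0.3180, 0.4190, 0.5270, 0.6670, 0.8280, 1.0000
Σ (Xₖ−Xₖ₋₁)(Yₖ+Yₖ₋₁) = (1/10)(0.0430+0.0000) + (1/10)(0.0960+0.0430) + (1/10)(0.1570+0.0960) + (1/10)(0.2190+0.1570) + (1/10)(0.3180+0.2190) + (1/10)(0.4190+0.3180) + (1/10)(0.5270+0.4190) + (1/10)(0.6670+0.5270) + (1/10)(0.8280+0.6670) + (1/10)(1.0000+0.8280)
  = 0.0043 + 0.0139 + 0.0253 + 0.0376 + 0.0537 + 0.0737 + 0.0946 + 0.1194 + 0.1495 + 0.1828 = 0.7548
G = 1 − 0.7548 = 0.2452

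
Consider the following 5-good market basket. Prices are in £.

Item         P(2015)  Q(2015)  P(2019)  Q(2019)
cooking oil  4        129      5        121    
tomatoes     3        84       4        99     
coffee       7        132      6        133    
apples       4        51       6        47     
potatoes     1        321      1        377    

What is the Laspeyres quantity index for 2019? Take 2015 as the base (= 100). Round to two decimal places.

Laspeyres quantity index uses base-period prices as weights.
ΣP(2015)·Q(2019) = 4×121 + 3×99 + 7×133 + 4×47 + 1×377 = 484 + 297 + 931 + 188 + 377 = 2277
ΣP(2015)·Q(2015) = 4×129 + 3×84 + 7×132 + 4×51 + 1×321 = 516 + 252 + 924 + 204 + 321 = 2217
Index = 2277 / 2217 × 100 = 102.7064

102.71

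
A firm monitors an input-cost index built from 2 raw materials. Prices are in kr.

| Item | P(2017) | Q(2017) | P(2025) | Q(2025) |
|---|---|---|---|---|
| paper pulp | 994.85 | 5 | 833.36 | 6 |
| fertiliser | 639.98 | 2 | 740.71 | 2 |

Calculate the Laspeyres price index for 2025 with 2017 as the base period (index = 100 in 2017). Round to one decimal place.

90.3

Laspeyres price index uses base-period quantities as weights.
ΣP(2025)·Q(2017) = 833.36×5 + 740.71×2 = 4166.8 + 1481.42 = 5648.22
ΣP(2017)·Q(2017) = 994.85×5 + 639.98×2 = 4974.25 + 1279.96 = 6254.21
Index = 5648.22 / 6254.21 × 100 = 90.3107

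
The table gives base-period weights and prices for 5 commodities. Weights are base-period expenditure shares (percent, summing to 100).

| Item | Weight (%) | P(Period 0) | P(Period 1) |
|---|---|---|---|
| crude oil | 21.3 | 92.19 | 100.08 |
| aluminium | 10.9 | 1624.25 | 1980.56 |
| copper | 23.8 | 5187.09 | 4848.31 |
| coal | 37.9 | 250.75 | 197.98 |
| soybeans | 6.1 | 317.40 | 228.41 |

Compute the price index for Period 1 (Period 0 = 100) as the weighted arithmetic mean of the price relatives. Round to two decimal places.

crude oil: 21.3 × (100.08/92.19) = 21.3 × 1.085584 = 23.1229
aluminium: 10.9 × (1980.56/1624.25) = 10.9 × 1.219369 = 13.2911
copper: 23.8 × (4848.31/5187.09) = 23.8 × 0.934688 = 22.2456
coal: 37.9 × (197.98/250.75) = 37.9 × 0.789551 = 29.9240
soybeans: 6.1 × (228.41/317.40) = 6.1 × 0.719628 = 4.3897
Index = Σ wᵢ·(p₁ᵢ/p₀ᵢ) = 23.1229 + 13.2911 + 22.2456 + 29.9240 + 4.3897 = 92.9734

92.97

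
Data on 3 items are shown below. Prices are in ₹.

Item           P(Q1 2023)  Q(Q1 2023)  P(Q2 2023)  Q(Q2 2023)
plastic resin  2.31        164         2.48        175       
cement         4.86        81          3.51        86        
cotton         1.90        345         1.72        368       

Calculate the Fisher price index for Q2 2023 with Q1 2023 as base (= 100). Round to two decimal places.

89.96

Laspeyres component (base-period weights):
ΣP(Q2 2023)Q(Q1 2023) = 2.48×164 + 3.51×81 + 1.72×345 = 406.72 + 284.31 + 593.4 = 1284.43
ΣP(Q1 2023)Q(Q1 2023) = 2.31×164 + 4.86×81 + 1.90×345 = 378.84 + 393.66 + 655.5 = 1428
L = 1284.43 / 1428 × 100 = 89.9461
Paasche component (current-period weights):
ΣP(Q2 2023)Q(Q2 2023) = 2.48×175 + 3.51×86 + 1.72×368 = 434 + 301.86 + 632.96 = 1368.82
ΣP(Q1 2023)Q(Q2 2023) = 2.31×175 + 4.86×86 + 1.90×368 = 404.25 + 417.96 + 699.2 = 1521.41
P = 1368.82 / 1521.41 × 100 = 89.9705
Fisher = √(L × P) = √(89.9461 × 89.9705) = 89.9583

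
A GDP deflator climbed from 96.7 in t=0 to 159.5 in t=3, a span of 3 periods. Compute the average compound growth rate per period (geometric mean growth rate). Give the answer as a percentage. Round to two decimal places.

Growth factor = (159.5/96.7)^(1/3) = (1.649431)^(1/3) = 1.181530
Growth rate = 1.181530 − 1 = 0.181530 = 18.1530%

18.15%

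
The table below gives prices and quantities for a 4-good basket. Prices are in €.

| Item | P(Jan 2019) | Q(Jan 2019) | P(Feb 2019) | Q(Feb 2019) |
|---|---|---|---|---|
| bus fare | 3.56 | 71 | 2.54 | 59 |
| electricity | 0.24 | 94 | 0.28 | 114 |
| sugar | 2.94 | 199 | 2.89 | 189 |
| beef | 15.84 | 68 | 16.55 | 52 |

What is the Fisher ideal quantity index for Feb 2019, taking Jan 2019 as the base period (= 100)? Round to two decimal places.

83.37

Laspeyres component (base-period weights):
ΣP(Jan 2019)Q(Feb 2019) = 3.56×59 + 0.24×114 + 2.94×189 + 15.84×52 = 210.04 + 27.36 + 555.66 + 823.68 = 1616.74
ΣP(Jan 2019)Q(Jan 2019) = 3.56×71 + 0.24×94 + 2.94×199 + 15.84×68 = 252.76 + 22.56 + 585.06 + 1077.12 = 1937.5
L = 1616.74 / 1937.5 × 100 = 83.4446
Paasche component (current-period weights):
ΣP(Feb 2019)Q(Feb 2019) = 2.54×59 + 0.28×114 + 2.89×189 + 16.55×52 = 149.86 + 31.92 + 546.21 + 860.6 = 1588.59
ΣP(Feb 2019)Q(Jan 2019) = 2.54×71 + 0.28×94 + 2.89×199 + 16.55×68 = 180.34 + 26.32 + 575.11 + 1125.4 = 1907.17
P = 1588.59 / 1907.17 × 100 = 83.2957
Fisher = √(L × P) = √(83.4446 × 83.2957) = 83.3701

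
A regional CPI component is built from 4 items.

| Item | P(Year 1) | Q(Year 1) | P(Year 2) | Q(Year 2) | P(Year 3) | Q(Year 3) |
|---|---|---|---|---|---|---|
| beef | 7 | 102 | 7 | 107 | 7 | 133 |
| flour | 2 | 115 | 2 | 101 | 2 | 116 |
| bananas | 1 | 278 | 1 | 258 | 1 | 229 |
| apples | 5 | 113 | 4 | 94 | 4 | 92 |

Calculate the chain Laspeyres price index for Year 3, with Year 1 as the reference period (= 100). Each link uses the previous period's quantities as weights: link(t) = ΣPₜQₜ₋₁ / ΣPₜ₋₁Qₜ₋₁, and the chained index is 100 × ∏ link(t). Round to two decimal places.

93.68

Link Year 1→Year 2:
ΣP(Year 2)Q(Year 1) = 7×102 + 2×115 + 1×278 + 4×113 = 714 + 230 + 278 + 452 = 1674
ΣP(Year 1)Q(Year 1) = 7×102 + 2×115 + 1×278 + 5×113 = 714 + 230 + 278 + 565 = 1787
link = 1674/1787 = 0.936766
Link Year 2→Year 3:
ΣP(Year 3)Q(Year 2) = 7×107 + 2×101 + 1×258 + 4×94 = 749 + 202 + 258 + 376 = 1585
ΣP(Year 2)Q(Year 2) = 7×107 + 2×101 + 1×258 + 4×94 = 749 + 202 + 258 + 376 = 1585
link = 1585/1585 = 1.000000
Chained index = 100 × 0.936766 × 1.000000 = 93.6766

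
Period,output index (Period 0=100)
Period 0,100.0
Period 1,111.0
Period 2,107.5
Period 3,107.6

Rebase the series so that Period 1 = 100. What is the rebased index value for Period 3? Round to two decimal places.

Rebased(Period 3) = 107.6 / 111.0 × 100 = 96.9369

96.94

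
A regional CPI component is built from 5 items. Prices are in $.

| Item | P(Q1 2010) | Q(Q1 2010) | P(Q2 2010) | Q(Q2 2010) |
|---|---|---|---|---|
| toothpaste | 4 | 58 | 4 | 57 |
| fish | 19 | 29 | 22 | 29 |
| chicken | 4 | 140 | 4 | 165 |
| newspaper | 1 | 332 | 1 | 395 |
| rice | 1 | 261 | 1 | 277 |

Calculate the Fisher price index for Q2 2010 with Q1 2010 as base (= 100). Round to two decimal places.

104.31

Laspeyres component (base-period weights):
ΣP(Q2 2010)Q(Q1 2010) = 4×58 + 22×29 + 4×140 + 1×332 + 1×261 = 232 + 638 + 560 + 332 + 261 = 2023
ΣP(Q1 2010)Q(Q1 2010) = 4×58 + 19×29 + 4×140 + 1×332 + 1×261 = 232 + 551 + 560 + 332 + 261 = 1936
L = 2023 / 1936 × 100 = 104.4938
Paasche component (current-period weights):
ΣP(Q2 2010)Q(Q2 2010) = 4×57 + 22×29 + 4×165 + 1×395 + 1×277 = 228 + 638 + 660 + 395 + 277 = 2198
ΣP(Q1 2010)Q(Q2 2010) = 4×57 + 19×29 + 4×165 + 1×395 + 1×277 = 228 + 551 + 660 + 395 + 277 = 2111
P = 2198 / 2111 × 100 = 104.1213
Fisher = √(L × P) = √(104.4938 × 104.1213) = 104.3074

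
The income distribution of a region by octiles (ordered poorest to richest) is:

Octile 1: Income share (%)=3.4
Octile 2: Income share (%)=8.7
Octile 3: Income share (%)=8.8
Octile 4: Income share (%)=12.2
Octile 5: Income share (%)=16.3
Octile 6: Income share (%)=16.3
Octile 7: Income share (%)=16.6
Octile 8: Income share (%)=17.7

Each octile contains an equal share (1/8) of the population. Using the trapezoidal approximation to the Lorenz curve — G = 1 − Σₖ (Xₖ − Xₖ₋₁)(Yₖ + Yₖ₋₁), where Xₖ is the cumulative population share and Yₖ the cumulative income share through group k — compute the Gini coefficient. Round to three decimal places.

Cumulative income shares Yₖ: 0.0340, 0.1210, 0.2090, 0.3310, 0.4940, 0.6570, 0.8230, 1.0000
Σ (Xₖ−Xₖ₋₁)(Yₖ+Yₖ₋₁) = (1/8)(0.0340+0.0000) + (1/8)(0.1210+0.0340) + (1/8)(0.2090+0.1210) + (1/8)(0.3310+0.2090) + (1/8)(0.4940+0.3310) + (1/8)(0.6570+0.4940) + (1/8)(0.8230+0.6570) + (1/8)(1.0000+0.8230)
  = 0.0043 + 0.0194 + 0.0413 + 0.0675 + 0.1031 + 0.1439 + 0.1850 + 0.2279 = 0.7923
G = 1 − 0.7923 = 0.2077

0.208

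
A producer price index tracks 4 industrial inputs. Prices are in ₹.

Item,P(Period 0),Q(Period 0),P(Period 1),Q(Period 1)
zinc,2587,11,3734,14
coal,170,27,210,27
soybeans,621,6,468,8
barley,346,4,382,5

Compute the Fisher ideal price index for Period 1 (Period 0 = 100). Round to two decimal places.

Laspeyres component (base-period weights):
ΣP(Period 1)Q(Period 0) = 3734×11 + 210×27 + 468×6 + 382×4 = 41074 + 5670 + 2808 + 1528 = 51080
ΣP(Period 0)Q(Period 0) = 2587×11 + 170×27 + 621×6 + 346×4 = 28457 + 4590 + 3726 + 1384 = 38157
L = 51080 / 38157 × 100 = 133.8680
Paasche component (current-period weights):
ΣP(Period 1)Q(Period 1) = 3734×14 + 210×27 + 468×8 + 382×5 = 52276 + 5670 + 3744 + 1910 = 63600
ΣP(Period 0)Q(Period 1) = 2587×14 + 170×27 + 621×8 + 346×5 = 36218 + 4590 + 4968 + 1730 = 47506
P = 63600 / 47506 × 100 = 133.8778
Fisher = √(L × P) = √(133.8680 × 133.8778) = 133.8729

133.87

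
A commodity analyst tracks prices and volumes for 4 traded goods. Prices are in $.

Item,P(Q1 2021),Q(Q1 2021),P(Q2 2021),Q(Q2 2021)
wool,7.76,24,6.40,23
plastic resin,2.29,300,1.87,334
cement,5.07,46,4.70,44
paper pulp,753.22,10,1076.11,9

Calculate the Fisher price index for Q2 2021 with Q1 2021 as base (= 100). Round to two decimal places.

134.78

Laspeyres component (base-period weights):
ΣP(Q2 2021)Q(Q1 2021) = 6.40×24 + 1.87×300 + 4.70×46 + 1076.11×10 = 153.6 + 561 + 216.2 + 10761.1 = 11691.9
ΣP(Q1 2021)Q(Q1 2021) = 7.76×24 + 2.29×300 + 5.07×46 + 753.22×10 = 186.24 + 687 + 233.22 + 7532.2 = 8638.66
L = 11691.9 / 8638.66 × 100 = 135.3439
Paasche component (current-period weights):
ΣP(Q2 2021)Q(Q2 2021) = 6.40×23 + 1.87×334 + 4.70×44 + 1076.11×9 = 147.2 + 624.58 + 206.8 + 9684.99 = 10663.57
ΣP(Q1 2021)Q(Q2 2021) = 7.76×23 + 2.29×334 + 5.07×44 + 753.22×9 = 178.48 + 764.86 + 223.08 + 6778.98 = 7945.4
P = 10663.57 / 7945.4 × 100 = 134.2106
Fisher = √(L × P) = √(135.3439 × 134.2106) = 134.7761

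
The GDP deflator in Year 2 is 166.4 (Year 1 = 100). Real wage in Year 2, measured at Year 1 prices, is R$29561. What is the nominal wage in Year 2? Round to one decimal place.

Nominal = Real × (Index/100) = 29561 × (166.4/100)
        = 29561 × 1.664 = 49189.5040

49189.5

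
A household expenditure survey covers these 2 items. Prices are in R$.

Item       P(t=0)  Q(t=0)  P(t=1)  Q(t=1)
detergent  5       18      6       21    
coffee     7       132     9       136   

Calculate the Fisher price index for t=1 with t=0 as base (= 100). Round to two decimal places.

Laspeyres component (base-period weights):
ΣP(t=1)Q(t=0) = 6×18 + 9×132 = 108 + 1188 = 1296
ΣP(t=0)Q(t=0) = 5×18 + 7×132 = 90 + 924 = 1014
L = 1296 / 1014 × 100 = 127.8107
Paasche component (current-period weights):
ΣP(t=1)Q(t=1) = 6×21 + 9×136 = 126 + 1224 = 1350
ΣP(t=0)Q(t=1) = 5×21 + 7×136 = 105 + 952 = 1057
P = 1350 / 1057 × 100 = 127.7200
Fisher = √(L × P) = √(127.8107 × 127.7200) = 127.7653

127.77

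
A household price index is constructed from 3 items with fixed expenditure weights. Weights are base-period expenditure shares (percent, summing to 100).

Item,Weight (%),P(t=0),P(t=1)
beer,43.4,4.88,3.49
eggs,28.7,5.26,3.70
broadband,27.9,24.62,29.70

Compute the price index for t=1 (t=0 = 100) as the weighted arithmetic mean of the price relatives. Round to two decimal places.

beer: 43.4 × (3.49/4.88) = 43.4 × 0.715164 = 31.0381
eggs: 28.7 × (3.70/5.26) = 28.7 × 0.703422 = 20.1882
broadband: 27.9 × (29.70/24.62) = 27.9 × 1.206336 = 33.6568
Index = Σ wᵢ·(p₁ᵢ/p₀ᵢ) = 31.0381 + 20.1882 + 33.6568 = 84.8831

84.88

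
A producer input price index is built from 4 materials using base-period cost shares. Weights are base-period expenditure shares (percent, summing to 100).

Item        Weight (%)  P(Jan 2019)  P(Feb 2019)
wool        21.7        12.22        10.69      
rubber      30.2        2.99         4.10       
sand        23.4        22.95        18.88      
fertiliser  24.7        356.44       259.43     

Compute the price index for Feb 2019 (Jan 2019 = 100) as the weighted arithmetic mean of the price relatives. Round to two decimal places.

97.62

wool: 21.7 × (10.69/12.22) = 21.7 × 0.874795 = 18.9831
rubber: 30.2 × (4.10/2.99) = 30.2 × 1.371237 = 41.4114
sand: 23.4 × (18.88/22.95) = 23.4 × 0.822658 = 19.2502
fertiliser: 24.7 × (259.43/356.44) = 24.7 × 0.727836 = 17.9776
Index = Σ wᵢ·(p₁ᵢ/p₀ᵢ) = 18.9831 + 41.4114 + 19.2502 + 17.9776 = 97.6222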